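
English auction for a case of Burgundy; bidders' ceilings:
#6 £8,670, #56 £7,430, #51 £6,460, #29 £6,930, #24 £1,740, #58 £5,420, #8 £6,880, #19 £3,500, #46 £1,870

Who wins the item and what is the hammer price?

#6 wins at £7,430

Sorting limits: 8,670 (#6) > 7,430 (#56) > 6,930 (#29) > 6,880 (#8) > 6,460 (#51) > 5,420 (#58) > …
Bidding ends when #56 exits at £7,430; #6 takes it.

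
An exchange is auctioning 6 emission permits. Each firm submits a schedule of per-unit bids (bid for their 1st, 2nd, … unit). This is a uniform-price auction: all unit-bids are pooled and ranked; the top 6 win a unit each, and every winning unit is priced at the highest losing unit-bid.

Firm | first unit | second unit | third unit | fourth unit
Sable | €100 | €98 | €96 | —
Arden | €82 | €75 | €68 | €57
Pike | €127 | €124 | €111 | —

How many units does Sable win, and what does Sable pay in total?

Sable: 3 units, pays €246

Pooled unit-bids ranked (top 6): 127 (Pike-1), 124 (Pike-2), 111 (Pike-3), 100 (Sable-1), 98 (Sable-2), 96 (Sable-3)
First bid not allocated: €82.
Sable wins 3 unit(s) at €82 each.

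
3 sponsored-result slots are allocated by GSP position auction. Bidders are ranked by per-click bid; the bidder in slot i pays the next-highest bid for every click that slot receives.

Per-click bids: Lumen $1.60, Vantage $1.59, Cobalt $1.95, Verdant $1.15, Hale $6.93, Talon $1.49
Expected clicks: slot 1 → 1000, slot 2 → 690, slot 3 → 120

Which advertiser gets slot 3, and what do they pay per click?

Sorting advertisers: $6.93 (Hale) > $1.95 (Cobalt) > $1.60 (Lumen) > $1.59 (Vantage) > …
Slot 3 goes to the third-ranked bidder, Lumen, who pays the next bid down: $1.59/click.

Lumen; $1.59 per click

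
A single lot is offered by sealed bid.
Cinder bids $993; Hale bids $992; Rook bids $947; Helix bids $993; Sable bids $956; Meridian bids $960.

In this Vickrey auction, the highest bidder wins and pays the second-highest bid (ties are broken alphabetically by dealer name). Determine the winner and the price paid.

Cinder pays $993

Rule: the highest bidder wins and pays the second-highest bid.
Sorting bids: 993 (Cinder) > 993 (Helix) > 992 (Hale) > 960 (Meridian) > 956 (Sable) > 947 (Rook)
Cinder and Helix tie at $993; tie-break gives it to Cinder.
Cinder wins with the highest bid; price is set by the runner-up at $993.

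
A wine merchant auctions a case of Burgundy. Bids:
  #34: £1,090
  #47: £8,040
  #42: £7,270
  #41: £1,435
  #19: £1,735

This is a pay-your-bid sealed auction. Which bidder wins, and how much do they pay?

#47 pays £8,040

Sorting bids: 8,040 (#47) > 7,270 (#42) > 1,735 (#19) > 1,435 (#41) > 1,090 (#34)
First-price: #47 pays what they bid, £8,040.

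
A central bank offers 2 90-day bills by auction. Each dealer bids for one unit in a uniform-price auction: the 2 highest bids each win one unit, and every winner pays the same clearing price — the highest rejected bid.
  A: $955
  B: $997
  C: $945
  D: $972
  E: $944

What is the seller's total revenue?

Sorting: 997 (B), 972 (D), 955 (A), 945 (C), …
Top 2: B, D.
First losing bid is A's $955, which sets the uniform price.
Total revenue = 2 × $955 = $1,910.

Total revenue: $1,910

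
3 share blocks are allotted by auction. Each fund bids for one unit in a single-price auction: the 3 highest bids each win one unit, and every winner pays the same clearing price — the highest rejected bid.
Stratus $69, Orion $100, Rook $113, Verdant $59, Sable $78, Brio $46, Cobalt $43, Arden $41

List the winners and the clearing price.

Bids ranked high→low: 113 (Rook), 100 (Orion), 78 (Sable), 69 (Stratus), 59 (Verdant), …
The 3 highest are Rook, Orion, Sable.
Clearing price = highest rejected bid = $69.

Rook, Orion, Sable; each pays $69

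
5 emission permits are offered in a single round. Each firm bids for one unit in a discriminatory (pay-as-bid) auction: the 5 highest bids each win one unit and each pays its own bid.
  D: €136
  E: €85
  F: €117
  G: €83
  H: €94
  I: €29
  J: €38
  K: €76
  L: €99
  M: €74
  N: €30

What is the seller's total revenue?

Total revenue: €531

Sorting: 136 (D), 117 (F), 99 (L), 94 (H), 85 (E), 83 (G), 76 (K), …
Top 5: D, F, L, H, E.
Total revenue = 136 + 117 + 99 + 94 + 85 = €531.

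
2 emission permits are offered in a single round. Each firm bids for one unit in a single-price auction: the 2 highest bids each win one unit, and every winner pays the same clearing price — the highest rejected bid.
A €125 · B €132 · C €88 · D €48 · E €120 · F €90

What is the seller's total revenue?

Ordering the bids: 132 (B), 125 (A), 120 (E), 90 (F), …
Top 2: B, A.
Clearing price = highest rejected bid = €120.
Total revenue = 2 × €120 = €240.

Total revenue: €240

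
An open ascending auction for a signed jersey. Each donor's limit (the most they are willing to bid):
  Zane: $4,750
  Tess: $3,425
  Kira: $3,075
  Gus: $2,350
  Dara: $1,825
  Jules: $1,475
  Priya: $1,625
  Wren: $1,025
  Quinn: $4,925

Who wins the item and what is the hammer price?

Limits ranked: 4,925 (Quinn) > 4,750 (Zane) > 3,425 (Tess) > 3,075 (Kira) > 2,350 (Gus) > 1,825 (Dara) > …
Once the price passes $4,750, only Quinn is left; the hammer falls at Zane's limit of $4,750.

Quinn wins at $4,750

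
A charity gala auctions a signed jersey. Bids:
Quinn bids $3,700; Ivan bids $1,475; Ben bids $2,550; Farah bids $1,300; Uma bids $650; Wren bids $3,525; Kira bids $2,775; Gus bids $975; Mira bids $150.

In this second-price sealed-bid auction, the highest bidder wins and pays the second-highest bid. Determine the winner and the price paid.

Quinn pays $3,525

Rule: the highest bidder wins and pays the second-highest bid.
Bids ranked: 3,700 (Quinn) > 3,525 (Wren) > 2,775 (Kira) > 2,550 (Ben) > 1,475 (Ivan) > 1,300 (Farah) > …
Second-price: Quinn pays Wren's bid of $3,525.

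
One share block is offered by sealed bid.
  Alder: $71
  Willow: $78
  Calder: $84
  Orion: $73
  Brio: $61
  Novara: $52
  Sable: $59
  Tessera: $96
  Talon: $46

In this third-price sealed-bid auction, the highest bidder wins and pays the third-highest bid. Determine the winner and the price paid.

Bids in order: 96 (Tessera) > 84 (Calder) > 78 (Willow) > 73 (Orion) > 71 (Alder) > 61 (Brio) > …
Tessera wins; payment is bid #3 in the ranking = $78.

Tessera pays $78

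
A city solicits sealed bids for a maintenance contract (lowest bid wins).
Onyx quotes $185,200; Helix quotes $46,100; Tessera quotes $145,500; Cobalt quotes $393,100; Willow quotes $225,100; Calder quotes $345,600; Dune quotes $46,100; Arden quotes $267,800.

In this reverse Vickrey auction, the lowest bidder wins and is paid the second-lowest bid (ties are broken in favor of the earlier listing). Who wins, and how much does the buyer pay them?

Sorting bids: 46,100 (Helix) < 46,100 (Dune) < 145,500 (Tessera) < 185,200 (Onyx) < 225,100 (Willow) < 267,800 (Arden) < …
Tie at $46,100 → Helix wins by tie-break.
Second-price: Helix is paid Dune's bid of $46,100.

Helix is paid $46,100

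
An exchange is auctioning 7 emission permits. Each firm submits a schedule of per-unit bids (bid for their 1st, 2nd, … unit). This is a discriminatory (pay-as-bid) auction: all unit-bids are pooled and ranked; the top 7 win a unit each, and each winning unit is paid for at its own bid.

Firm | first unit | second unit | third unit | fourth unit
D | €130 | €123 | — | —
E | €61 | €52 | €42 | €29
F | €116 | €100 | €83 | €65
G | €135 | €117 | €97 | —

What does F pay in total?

F pays €216

All unit-bids, highest first — top 7: 135 (G-1), 130 (D-1), 123 (D-2), 117 (G-2), 116 (F-1), 100 (F-2), 97 (G-3)
Next rejected bid: €83 (not a price — pay-as-bid).
F's winning unit-bids: 116 + 100 = €216.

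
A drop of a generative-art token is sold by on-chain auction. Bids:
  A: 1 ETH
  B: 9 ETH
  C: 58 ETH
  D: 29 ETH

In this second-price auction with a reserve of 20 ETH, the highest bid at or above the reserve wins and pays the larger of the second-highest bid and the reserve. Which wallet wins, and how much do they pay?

Bids ranked: 58 (C) > 29 (D) > 9 (B) > 1 (A)
Highest eligible bid: C at 58 ETH.
Second-highest bid 29 ETH exceeds the reserve 20 ETH → payment 29 ETH.

C pays 29 ETH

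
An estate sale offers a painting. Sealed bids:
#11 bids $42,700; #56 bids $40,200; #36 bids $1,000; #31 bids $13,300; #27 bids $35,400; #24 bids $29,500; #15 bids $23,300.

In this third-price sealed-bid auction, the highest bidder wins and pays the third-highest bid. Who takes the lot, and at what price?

Bids ranked: 42,700 (#11) > 40,200 (#56) > 35,400 (#27) > 29,500 (#24) > 23,300 (#15) > 13,300 (#31) > …
#11 is highest; pays the third-highest bid, $35,400.

#11 pays $35,400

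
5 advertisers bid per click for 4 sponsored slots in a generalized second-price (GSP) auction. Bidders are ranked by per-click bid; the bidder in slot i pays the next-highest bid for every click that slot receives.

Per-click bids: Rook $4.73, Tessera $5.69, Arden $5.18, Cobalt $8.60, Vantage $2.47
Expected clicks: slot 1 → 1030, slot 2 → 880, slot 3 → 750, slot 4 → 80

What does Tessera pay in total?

Sorting advertisers: $8.60 (Cobalt) > $5.69 (Tessera) > $5.18 (Arden) > $4.73 (Rook) > $2.47 (Vantage)
Tessera holds slot 2 → pays next bid $5.18 × 880 clicks = $4558.40.

Tessera pays $4558.40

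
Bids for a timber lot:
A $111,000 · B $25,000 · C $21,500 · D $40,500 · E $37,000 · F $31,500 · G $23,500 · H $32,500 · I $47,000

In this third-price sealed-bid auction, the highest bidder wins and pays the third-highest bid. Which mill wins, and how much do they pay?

A pays $40,500

Third-price sealed-bid auction: the highest bidder wins and pays the third-highest bid.
Bids ranked: 111,000 (A) > 47,000 (I) > 40,500 (D) > 37,000 (E) > 32,500 (H) > 31,500 (F) > …
A wins; payment is bid #3 in the ranking = $40,500.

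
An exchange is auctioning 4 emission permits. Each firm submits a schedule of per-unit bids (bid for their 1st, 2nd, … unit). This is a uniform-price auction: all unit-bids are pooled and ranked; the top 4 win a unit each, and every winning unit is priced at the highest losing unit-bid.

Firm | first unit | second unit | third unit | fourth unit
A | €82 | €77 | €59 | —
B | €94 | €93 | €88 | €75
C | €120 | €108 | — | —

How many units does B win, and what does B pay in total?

All unit-bids, highest first — top 4: 120 (C-1), 108 (C-2), 94 (B-1), 93 (B-2)
First bid not allocated: €88.
B wins 2 unit(s) at €88 each.

B: 2 units, pays €176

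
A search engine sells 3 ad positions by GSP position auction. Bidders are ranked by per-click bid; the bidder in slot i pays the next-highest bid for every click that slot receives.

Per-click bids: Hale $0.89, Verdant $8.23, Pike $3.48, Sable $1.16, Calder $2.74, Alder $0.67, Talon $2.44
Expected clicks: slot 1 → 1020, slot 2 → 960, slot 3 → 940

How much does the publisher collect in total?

Ranked by bid: $8.23 (Verdant) > $3.48 (Pike) > $2.74 (Calder) > $2.44 (Talon) > …
Slot 1: Verdant pays $3.48 × 1020 = $3549.60
Slot 2: Pike pays $2.74 × 960 = $2630.40
Slot 3: Calder pays $2.44 × 940 = $2293.60
Total = $8473.60

Total revenue: $8473.60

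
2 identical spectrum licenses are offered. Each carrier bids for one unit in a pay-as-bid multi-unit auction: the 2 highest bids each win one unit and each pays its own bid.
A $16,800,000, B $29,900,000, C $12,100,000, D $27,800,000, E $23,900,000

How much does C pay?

C pays $0

Ordering the bids: 29,900,000 (B), 27,800,000 (D), 23,900,000 (E), 16,800,000 (A), …
Top 2: B, D.
C does not win → $0.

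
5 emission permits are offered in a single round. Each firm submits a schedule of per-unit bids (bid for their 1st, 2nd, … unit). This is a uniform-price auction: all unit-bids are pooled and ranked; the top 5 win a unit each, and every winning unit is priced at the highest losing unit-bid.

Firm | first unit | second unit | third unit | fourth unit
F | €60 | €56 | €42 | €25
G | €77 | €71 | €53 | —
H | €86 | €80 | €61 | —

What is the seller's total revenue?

Total revenue: €300

Merging the schedules and taking the best 5: 86 (H-1), 80 (H-2), 77 (G-1), 71 (G-2), 61 (H-3)
First bid not allocated: €60.
Allocation: G 2, H 3. Every unit priced at €60.
Revenue = 5 × 60 = €300.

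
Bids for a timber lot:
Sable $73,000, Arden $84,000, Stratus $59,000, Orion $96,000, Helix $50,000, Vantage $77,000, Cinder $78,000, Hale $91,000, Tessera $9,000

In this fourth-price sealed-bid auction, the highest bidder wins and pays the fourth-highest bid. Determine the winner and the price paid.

Orion pays $78,000

Bids in order: 96,000 (Orion) > 91,000 (Hale) > 84,000 (Arden) > 78,000 (Cinder) > 77,000 (Vantage) > 73,000 (Sable) > …
Orion wins; payment is bid #4 in the ranking = $78,000.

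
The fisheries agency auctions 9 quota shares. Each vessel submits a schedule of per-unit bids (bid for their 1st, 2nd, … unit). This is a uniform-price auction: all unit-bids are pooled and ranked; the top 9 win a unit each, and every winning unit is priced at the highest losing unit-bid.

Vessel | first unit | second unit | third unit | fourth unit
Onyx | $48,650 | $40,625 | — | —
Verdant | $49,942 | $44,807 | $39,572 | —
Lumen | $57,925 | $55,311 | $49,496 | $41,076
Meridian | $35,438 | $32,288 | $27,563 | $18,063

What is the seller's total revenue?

Total revenue: $318,942

Merging the schedules and taking the best 9: 57,925 (Lumen-1), 55,311 (Lumen-2), 49,942 (Verdant-1), 49,496 (Lumen-3), 48,650 (Onyx-1), 44,807 (Verdant-2), 41,076 (Lumen-4), 40,625 (Onyx-2), 39,572 (Verdant-3)
The (k+1)-th unit-bid is $35,438.
Allocation: Lumen 4, Onyx 2, Verdant 3. Every unit priced at $35,438.
Revenue = 9 × 35,438 = $318,942.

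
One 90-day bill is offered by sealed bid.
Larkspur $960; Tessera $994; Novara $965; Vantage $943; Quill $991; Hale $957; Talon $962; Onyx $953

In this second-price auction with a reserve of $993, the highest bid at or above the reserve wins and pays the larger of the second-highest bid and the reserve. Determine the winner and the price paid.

Sorting bids: 994 (Tessera) > 991 (Quill) > 965 (Novara) > 962 (Talon) > 960 (Larkspur) > 957 (Hale) > …
Tessera has the top bid at or above the reserve ($994).
Second-highest bid $991 is below the reserve $993, so the reserve binds → payment $993.

Tessera pays $993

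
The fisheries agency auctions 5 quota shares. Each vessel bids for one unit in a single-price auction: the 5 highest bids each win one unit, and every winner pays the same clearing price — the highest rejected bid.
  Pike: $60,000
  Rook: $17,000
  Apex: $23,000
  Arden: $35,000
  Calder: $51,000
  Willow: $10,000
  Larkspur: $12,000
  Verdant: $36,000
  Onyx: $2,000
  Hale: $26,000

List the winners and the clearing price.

Sorting: 60,000 (Pike), 51,000 (Calder), 36,000 (Verdant), 35,000 (Arden), 26,000 (Hale), 23,000 (Apex), 17,000 (Rook), …
Top 5: Pike, Calder, Verdant, Arden, Hale.
Highest unsuccessful bid: $23,000 → clearing price.

Pike, Calder, Verdant, Arden, Hale; each pays $23,000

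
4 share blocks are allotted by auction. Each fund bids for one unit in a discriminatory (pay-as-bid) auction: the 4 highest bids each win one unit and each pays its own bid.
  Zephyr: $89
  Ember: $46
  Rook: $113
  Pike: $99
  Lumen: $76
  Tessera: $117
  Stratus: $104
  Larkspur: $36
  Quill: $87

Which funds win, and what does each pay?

Tessera $117, Rook $113, Stratus $104, Pike $99

Bids ranked high→low: 117 (Tessera), 113 (Rook), 104 (Stratus), 99 (Pike), 89 (Zephyr), 87 (Quill), …
Winners (4 units): Tessera, Rook, Stratus, Pike.
Each winner pays its own bid: Tessera $117, Rook $113, Stratus $104, Pike $99.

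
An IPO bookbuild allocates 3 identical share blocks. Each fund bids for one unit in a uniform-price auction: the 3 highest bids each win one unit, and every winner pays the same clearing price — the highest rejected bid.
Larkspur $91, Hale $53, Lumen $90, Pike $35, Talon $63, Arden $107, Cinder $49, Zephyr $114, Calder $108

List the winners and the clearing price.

Bids ranked high→low: 114 (Zephyr), 108 (Calder), 107 (Arden), 91 (Larkspur), 90 (Lumen), …
Winners (3 units): Zephyr, Calder, Arden.
First losing bid is Larkspur's $91, which sets the uniform price.

Zephyr, Calder, Arden; each pays $91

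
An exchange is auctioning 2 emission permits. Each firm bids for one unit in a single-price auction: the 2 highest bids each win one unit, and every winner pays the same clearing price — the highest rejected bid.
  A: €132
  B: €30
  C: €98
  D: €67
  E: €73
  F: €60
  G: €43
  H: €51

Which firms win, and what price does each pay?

A, C; each pays €73

Bids ranked high→low: 132 (A), 98 (C), 73 (E), 67 (D), …
Winners (2 units): A, C.
Clearing price = highest rejected bid = €73.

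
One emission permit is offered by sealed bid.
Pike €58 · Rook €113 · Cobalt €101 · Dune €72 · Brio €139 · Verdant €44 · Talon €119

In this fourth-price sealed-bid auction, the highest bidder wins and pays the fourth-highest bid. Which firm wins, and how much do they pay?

Brio pays €101

Bids in order: 139 (Brio) > 119 (Talon) > 113 (Rook) > 101 (Cobalt) > 72 (Dune) > 58 (Pike) > …
Brio is highest; pays the fourth-highest bid, €101.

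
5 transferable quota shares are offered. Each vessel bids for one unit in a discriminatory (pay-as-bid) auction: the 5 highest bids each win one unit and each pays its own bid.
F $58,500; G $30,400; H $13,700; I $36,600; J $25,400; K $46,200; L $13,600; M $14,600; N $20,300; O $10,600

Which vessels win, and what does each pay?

Ordering the bids: 58,500 (F), 46,200 (K), 36,600 (I), 30,400 (G), 25,400 (J), 20,300 (N), 14,600 (M), …
Top 5: F, K, I, G, J.
Each winner pays its own bid: F $58,500, K $46,200, I $36,600, G $30,400, J $25,400.

F $58,500, K $46,200, I $36,600, G $30,400, J $25,400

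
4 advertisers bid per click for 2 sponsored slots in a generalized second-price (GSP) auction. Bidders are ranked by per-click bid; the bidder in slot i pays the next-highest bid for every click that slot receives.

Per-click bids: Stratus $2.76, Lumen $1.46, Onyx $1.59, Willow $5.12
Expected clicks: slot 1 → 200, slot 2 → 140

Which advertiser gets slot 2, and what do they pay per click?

Stratus; $1.59 per click

Per-click bids in order: $5.12 (Willow) > $2.76 (Stratus) > $1.59 (Onyx) > …
Slot 2 goes to the second-ranked bidder, Stratus, who pays the next bid down: $1.59/click.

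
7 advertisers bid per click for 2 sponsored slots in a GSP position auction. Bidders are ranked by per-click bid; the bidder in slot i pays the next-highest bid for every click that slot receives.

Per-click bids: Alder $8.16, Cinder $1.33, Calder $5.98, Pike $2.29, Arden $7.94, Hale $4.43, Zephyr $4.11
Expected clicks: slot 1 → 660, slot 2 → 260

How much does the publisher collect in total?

Total revenue: $6795.20

Ranked by bid: $8.16 (Alder) > $7.94 (Arden) > $5.98 (Calder) > …
Slot 1: Alder pays $7.94 × 660 = $5240.40
Slot 2: Arden pays $5.98 × 260 = $1554.80
Total = $6795.20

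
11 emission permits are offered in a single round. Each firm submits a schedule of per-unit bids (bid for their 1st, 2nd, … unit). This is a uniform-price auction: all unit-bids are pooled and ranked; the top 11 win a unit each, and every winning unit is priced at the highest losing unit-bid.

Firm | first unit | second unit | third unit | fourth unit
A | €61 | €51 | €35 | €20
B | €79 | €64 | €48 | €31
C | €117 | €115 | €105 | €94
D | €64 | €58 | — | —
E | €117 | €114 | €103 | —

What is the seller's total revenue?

Total revenue: €638

Pooled unit-bids ranked (top 11): 117 (C-1), 117 (E-1), 115 (C-2), 114 (E-2), 105 (C-3), 103 (E-3), 94 (C-4), 79 (B-1), 64 (B-2), 64 (D-1), 61 (A-1)
The (k+1)-th unit-bid is €58.
Allocation: A 1, B 2, C 4, D 1, E 3. Every unit priced at €58.
Revenue = 11 × 58 = €638.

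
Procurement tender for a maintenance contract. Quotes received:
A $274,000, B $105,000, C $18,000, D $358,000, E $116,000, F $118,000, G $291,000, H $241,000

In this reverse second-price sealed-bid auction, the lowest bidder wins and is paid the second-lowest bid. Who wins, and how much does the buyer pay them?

Reverse second-price sealed-bid auction: the lowest bidder wins and is paid the second-lowest bid.
Bids ranked: 18,000 (C) < 105,000 (B) < 116,000 (E) < 118,000 (F) < 241,000 (H) < 274,000 (A) < …
Second-price: C is paid B's bid of $105,000.

C is paid $105,000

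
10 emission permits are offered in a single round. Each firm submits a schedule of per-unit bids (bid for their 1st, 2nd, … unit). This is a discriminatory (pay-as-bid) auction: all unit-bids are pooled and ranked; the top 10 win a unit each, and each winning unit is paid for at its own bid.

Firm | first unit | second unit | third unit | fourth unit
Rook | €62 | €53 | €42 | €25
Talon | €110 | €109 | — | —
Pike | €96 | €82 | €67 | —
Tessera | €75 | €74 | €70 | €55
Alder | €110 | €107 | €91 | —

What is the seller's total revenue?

Total revenue: €924

Merging the schedules and taking the best 10: 110 (Talon-1), 110 (Alder-1), 109 (Talon-2), 107 (Alder-2), 96 (Pike-1), 91 (Alder-3), 82 (Pike-2), 75 (Tessera-1), 74 (Tessera-2), 70 (Tessera-3)
Next rejected bid: €67 (not a price — pay-as-bid).
Each winning unit pays its own bid.
Revenue = 110 + 110 + 109 + 107 + 96 + 91 + 82 + 75 + 74 + 70 = €924.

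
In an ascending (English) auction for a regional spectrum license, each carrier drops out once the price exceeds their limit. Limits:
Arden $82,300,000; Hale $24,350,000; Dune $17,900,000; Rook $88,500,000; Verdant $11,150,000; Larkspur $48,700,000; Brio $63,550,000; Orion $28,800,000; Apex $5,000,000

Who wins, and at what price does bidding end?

Rook wins at $82,300,000

Limits in order: 88,500,000 (Rook) > 82,300,000 (Arden) > 63,550,000 (Brio) > 48,700,000 (Larkspur) > 28,800,000 (Orion) > 24,350,000 (Hale) > …
Once the price passes $82,300,000, only Rook is left; the hammer falls at Arden's limit of $82,300,000.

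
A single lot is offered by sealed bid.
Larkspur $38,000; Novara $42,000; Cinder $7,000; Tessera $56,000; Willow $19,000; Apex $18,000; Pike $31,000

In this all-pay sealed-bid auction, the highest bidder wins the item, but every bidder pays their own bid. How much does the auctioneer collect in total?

Sorting bids: 56,000 (Tessera) > 42,000 (Novara) > 38,000 (Larkspur) > 31,000 (Pike) > 19,000 (Willow) > 18,000 (Apex) > …
Tessera wins with the top bid; all bids are sunk regardless.
Every bidder forfeits their bid regardless of winning.
Revenue = 38,000 + 42,000 + 7,000 + 56,000 + 19,000 + 18,000 + 31,000 = $211,000.

Total revenue: $211,000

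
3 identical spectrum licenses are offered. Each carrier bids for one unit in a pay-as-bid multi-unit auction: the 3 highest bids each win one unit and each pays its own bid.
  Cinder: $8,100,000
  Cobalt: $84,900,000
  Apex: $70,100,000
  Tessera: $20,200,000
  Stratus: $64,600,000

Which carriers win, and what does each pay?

Cobalt $84,900,000, Apex $70,100,000, Stratus $64,600,000

Sorting: 84,900,000 (Cobalt), 70,100,000 (Apex), 64,600,000 (Stratus), 20,200,000 (Tessera), 8,100,000 (Cinder)
Top 3: Cobalt, Apex, Stratus.
Each winner pays its own bid: Cobalt $84,900,000, Apex $70,100,000, Stratus $64,600,000.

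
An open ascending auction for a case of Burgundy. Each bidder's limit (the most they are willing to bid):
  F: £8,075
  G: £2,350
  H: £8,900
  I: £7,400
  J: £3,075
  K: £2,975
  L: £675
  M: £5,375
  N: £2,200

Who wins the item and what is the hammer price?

H wins at £8,075

Limits in order: 8,900 (H) > 8,075 (F) > 7,400 (I) > 5,375 (M) > 3,075 (J) > 2,975 (K) > …
Once the price passes £8,075, only H is left; the hammer falls at F's limit of £8,075.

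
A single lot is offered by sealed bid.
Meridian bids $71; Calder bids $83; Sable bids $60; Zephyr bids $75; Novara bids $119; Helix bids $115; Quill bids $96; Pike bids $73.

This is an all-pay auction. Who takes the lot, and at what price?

Novara pays $119

Bids ranked: 119 (Novara) > 115 (Helix) > 96 (Quill) > 83 (Calder) > 75 (Zephyr) > 73 (Pike) > …
Novara is highest and takes the item; every bidder forfeits their bid.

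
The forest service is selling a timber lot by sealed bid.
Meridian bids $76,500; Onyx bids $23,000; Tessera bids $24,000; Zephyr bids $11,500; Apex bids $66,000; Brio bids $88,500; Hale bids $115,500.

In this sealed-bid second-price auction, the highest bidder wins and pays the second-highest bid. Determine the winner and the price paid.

Hale pays $88,500

Sorting bids: 115,500 (Hale) > 88,500 (Brio) > 76,500 (Meridian) > 66,000 (Apex) > 24,000 (Tessera) > 23,000 (Onyx) > …
Hale wins with the highest bid; price is set by the runner-up at $88,500.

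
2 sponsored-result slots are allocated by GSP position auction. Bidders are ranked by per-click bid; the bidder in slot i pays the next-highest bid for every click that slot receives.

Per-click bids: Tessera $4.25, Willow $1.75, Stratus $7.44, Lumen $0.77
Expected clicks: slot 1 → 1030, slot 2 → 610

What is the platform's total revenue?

Ranked by bid: $7.44 (Stratus) > $4.25 (Tessera) > $1.75 (Willow) > …
Slot 1: Stratus pays $4.25 × 1030 = $4377.50
Slot 2: Tessera pays $1.75 × 610 = $1067.50
Total = $5445.00

Total revenue: $5445.00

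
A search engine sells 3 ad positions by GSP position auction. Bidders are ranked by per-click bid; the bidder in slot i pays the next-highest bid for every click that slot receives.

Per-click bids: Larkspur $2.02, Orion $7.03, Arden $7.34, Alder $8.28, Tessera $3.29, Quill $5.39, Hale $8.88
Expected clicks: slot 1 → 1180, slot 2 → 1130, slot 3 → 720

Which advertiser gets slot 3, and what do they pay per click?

Sorting advertisers: $8.88 (Hale) > $8.28 (Alder) > $7.34 (Arden) > $7.03 (Orion) > …
Slot 3 goes to the third-ranked bidder, Arden, who pays the next bid down: $7.03/click.

Arden; $7.03 per click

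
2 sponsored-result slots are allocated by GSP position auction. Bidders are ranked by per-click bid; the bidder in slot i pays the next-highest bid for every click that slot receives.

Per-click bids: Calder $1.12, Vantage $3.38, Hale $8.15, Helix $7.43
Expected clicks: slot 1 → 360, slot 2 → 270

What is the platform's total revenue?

Total revenue: $3587.40

Per-click bids in order: $8.15 (Hale) > $7.43 (Helix) > $3.38 (Vantage) > …
Slot 1: Hale pays $7.43 × 360 = $2674.80
Slot 2: Helix pays $3.38 × 270 = $912.60
Total = $3587.40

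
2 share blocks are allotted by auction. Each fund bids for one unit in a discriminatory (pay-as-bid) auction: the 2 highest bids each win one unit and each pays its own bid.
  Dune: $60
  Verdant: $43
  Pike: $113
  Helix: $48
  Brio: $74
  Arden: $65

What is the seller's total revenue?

Sorting: 113 (Pike), 74 (Brio), 65 (Arden), 60 (Dune), …
The 2 highest are Pike, Brio.
Total revenue = 113 + 74 = $187.

Total revenue: $187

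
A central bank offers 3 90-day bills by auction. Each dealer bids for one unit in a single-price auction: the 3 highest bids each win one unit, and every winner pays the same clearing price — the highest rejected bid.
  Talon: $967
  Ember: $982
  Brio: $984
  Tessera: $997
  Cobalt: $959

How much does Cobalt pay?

Ordering the bids: 997 (Tessera), 984 (Brio), 982 (Ember), 967 (Talon), 959 (Cobalt)
The 3 highest are Tessera, Brio, Ember.
Highest unsuccessful bid: $967 → clearing price.
Cobalt does not win → pays $0.

Cobalt pays $0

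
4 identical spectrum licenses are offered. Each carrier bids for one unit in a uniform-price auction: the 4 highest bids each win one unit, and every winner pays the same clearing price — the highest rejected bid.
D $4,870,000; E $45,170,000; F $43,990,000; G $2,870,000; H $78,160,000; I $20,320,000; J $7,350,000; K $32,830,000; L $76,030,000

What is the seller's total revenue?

Total revenue: $131,320,000

Sorting: 78,160,000 (H), 76,030,000 (L), 45,170,000 (E), 43,990,000 (F), 32,830,000 (K), 20,320,000 (I), …
Top 4: H, L, E, F.
Clearing price = highest rejected bid = $32,830,000.
Total revenue = 4 × $32,830,000 = $131,320,000.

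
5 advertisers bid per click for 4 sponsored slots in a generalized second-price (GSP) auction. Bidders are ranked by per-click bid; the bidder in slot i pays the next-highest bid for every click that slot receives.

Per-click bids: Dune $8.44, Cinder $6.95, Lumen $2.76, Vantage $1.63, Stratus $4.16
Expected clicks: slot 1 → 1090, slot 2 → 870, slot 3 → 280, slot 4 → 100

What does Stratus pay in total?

Stratus pays $772.80

Per-click bids in order: $8.44 (Dune) > $6.95 (Cinder) > $4.16 (Stratus) > $2.76 (Lumen) > $1.63 (Vantage)
Stratus holds slot 3 → pays next bid $2.76 × 280 clicks = $772.80.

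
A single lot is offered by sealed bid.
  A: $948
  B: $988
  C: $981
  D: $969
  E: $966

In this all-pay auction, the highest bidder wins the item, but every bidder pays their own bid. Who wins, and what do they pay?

Bids ranked: 988 (B) > 981 (C) > 969 (D) > 966 (E) > 948 (A)
B wins with the top bid; all bids are sunk regardless.

B pays $988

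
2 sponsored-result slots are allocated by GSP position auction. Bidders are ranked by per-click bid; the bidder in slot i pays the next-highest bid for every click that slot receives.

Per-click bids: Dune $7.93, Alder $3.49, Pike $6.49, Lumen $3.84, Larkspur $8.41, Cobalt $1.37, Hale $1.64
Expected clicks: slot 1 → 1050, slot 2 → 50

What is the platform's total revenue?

Total revenue: $8651.00

Per-click bids in order: $8.41 (Larkspur) > $7.93 (Dune) > $6.49 (Pike) > …
Slot 1: Larkspur pays $7.93 × 1050 = $8326.50
Slot 2: Dune pays $6.49 × 50 = $324.50
Total = $8651.00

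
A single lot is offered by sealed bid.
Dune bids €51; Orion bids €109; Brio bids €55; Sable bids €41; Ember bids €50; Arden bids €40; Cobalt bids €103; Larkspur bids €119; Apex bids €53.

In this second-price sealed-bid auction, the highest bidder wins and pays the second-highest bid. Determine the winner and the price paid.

Bids ranked: 119 (Larkspur) > 109 (Orion) > 103 (Cobalt) > 55 (Brio) > 53 (Apex) > 51 (Dune) > …
Second-price: Larkspur pays Orion's bid of €109.

Larkspur pays €109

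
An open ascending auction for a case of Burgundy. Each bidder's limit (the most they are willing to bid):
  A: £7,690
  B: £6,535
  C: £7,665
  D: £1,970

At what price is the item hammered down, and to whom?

A wins at £7,665

Limits in order: 7,690 (A) > 7,665 (C) > 6,535 (B) > 1,970 (D)
Bidding ends when C exits at £7,665; A takes it.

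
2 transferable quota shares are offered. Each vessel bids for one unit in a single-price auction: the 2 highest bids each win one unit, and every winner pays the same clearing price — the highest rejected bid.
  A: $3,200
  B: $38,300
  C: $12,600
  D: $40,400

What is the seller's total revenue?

Total revenue: $25,200

Sorting: 40,400 (D), 38,300 (B), 12,600 (C), 3,200 (A)
The 2 highest are D, B.
First losing bid is C's $12,600, which sets the uniform price.
Total revenue = 2 × $12,600 = $25,200.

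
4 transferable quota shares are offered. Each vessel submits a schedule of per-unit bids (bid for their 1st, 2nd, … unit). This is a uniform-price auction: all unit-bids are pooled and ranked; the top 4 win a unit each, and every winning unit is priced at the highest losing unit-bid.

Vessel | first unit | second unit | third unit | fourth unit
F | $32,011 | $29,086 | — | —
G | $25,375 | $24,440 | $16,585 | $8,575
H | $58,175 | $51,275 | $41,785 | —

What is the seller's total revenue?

Total revenue: $116,344

Pooled unit-bids ranked (top 4): 58,175 (H-1), 51,275 (H-2), 41,785 (H-3), 32,011 (F-1)
The (k+1)-th unit-bid is $29,086.
Allocation: F 1, H 3. Every unit priced at $29,086.
Revenue = 4 × 29,086 = $116,344.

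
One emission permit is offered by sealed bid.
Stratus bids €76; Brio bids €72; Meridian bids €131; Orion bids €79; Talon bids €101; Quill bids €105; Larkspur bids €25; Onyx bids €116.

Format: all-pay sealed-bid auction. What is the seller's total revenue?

Total revenue: €705

Bids in order: 131 (Meridian) > 116 (Onyx) > 105 (Quill) > 101 (Talon) > 79 (Orion) > 76 (Stratus) > …
Meridian wins with the top bid; all bids are sunk regardless.
Every bidder forfeits their bid regardless of winning.
Revenue = 76 + 72 + 131 + 79 + 101 + 105 + 25 + 116 = €705.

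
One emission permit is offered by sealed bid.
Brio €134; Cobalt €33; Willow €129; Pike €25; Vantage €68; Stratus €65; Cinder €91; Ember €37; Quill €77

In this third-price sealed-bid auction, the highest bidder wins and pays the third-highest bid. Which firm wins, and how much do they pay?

Brio pays €91

Bids ranked: 134 (Brio) > 129 (Willow) > 91 (Cinder) > 77 (Quill) > 68 (Vantage) > 65 (Stratus) > …
Brio wins; payment is bid #3 in the ranking = €91.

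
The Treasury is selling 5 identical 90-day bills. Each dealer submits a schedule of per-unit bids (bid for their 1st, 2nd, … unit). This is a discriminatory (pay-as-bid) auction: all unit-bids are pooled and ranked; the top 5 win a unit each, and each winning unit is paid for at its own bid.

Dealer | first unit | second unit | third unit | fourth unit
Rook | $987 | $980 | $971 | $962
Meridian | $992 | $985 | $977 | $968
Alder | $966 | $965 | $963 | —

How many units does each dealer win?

Merging the schedules and taking the best 5: 992 (Meridian-1), 987 (Rook-1), 985 (Meridian-2), 980 (Rook-2), 977 (Meridian-3)
Next rejected bid: $971 (not a price — pay-as-bid).
Allocation: Meridian 3, Rook 2.

Meridian 3, Rook 2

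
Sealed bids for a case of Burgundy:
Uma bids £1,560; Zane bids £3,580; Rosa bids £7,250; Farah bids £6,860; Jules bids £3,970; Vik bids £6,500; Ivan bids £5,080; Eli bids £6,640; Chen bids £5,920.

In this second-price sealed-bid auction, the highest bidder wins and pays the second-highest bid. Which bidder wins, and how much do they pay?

Rosa pays £6,860

Rule: the highest bidder wins and pays the second-highest bid.
Sorting bids: 7,250 (Rosa) > 6,860 (Farah) > 6,640 (Eli) > 6,500 (Vik) > 5,920 (Chen) > 5,080 (Ivan) > …
Second-price: Rosa pays Farah's bid of £6,860.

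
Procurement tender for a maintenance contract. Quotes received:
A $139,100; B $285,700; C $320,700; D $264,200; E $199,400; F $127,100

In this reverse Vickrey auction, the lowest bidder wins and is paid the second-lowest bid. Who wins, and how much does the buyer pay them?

F is paid $139,100

Reverse Vickrey auction: the lowest bidder wins and is paid the second-lowest bid.
Sorting bids: 127,100 (F) < 139,100 (A) < 199,400 (E) < 264,200 (D) < 285,700 (B) < 320,700 (C)
Second-price: F is paid A's bid of $139,100.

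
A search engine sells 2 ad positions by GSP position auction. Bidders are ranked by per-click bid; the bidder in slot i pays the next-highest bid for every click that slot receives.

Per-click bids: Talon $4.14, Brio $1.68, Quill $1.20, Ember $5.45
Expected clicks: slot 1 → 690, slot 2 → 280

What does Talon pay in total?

Talon pays $470.40

Ranked by bid: $5.45 (Ember) > $4.14 (Talon) > $1.68 (Brio) > …
Talon holds slot 2 → pays next bid $1.68 × 280 clicks = $470.40.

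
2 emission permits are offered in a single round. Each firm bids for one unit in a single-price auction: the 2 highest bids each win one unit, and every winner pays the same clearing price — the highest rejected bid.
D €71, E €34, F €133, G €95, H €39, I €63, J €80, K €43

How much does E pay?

Bids ranked high→low: 133 (F), 95 (G), 80 (J), 71 (D), …
Top 2: F, G.
Highest unsuccessful bid: €80 → clearing price.
E does not win → pays €0.

E pays €0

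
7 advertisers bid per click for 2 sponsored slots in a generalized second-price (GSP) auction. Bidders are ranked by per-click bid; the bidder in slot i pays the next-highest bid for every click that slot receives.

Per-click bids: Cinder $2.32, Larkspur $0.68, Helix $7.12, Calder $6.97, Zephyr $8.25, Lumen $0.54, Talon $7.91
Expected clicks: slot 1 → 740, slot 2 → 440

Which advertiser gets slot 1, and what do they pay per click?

Zephyr; $7.91 per click

Ranked by bid: $8.25 (Zephyr) > $7.91 (Talon) > $7.12 (Helix) > …
Slot 1 goes to the first-ranked bidder, Zephyr, who pays the next bid down: $7.91/click.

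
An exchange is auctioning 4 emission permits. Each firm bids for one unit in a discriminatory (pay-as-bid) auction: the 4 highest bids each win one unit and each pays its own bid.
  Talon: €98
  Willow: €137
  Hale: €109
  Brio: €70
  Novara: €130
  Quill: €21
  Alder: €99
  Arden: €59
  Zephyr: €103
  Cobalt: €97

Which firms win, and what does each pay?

Bids ranked high→low: 137 (Willow), 130 (Novara), 109 (Hale), 103 (Zephyr), 99 (Alder), 98 (Talon), …
The 4 highest are Willow, Novara, Hale, Zephyr.
Each winner pays its own bid: Willow €137, Novara €130, Hale €109, Zephyr €103.

Willow €137, Novara €130, Hale €109, Zephyr €103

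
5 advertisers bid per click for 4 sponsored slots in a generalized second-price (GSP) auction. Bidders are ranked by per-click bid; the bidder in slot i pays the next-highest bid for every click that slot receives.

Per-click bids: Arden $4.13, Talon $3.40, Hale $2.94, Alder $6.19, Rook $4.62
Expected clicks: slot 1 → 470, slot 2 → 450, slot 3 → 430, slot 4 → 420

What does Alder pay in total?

Ranked by bid: $6.19 (Alder) > $4.62 (Rook) > $4.13 (Arden) > $3.40 (Talon) > $2.94 (Hale)
Alder holds slot 1 → pays next bid $4.62 × 470 clicks = $2171.40.

Alder pays $2171.40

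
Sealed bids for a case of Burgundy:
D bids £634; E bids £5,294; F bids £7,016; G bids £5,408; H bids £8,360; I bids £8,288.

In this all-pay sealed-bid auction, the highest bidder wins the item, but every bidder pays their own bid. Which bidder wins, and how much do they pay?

Sorting bids: 8,360 (H) > 8,288 (I) > 7,016 (F) > 5,408 (G) > 5,294 (E) > 634 (D)
H is highest and takes the item; every bidder forfeits their bid.

H pays £8,360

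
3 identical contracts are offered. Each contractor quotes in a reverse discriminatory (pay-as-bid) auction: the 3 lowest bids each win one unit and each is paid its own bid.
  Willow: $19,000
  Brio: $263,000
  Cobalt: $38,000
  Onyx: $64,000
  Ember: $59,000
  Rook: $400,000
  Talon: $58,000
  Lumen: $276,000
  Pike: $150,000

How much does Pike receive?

Ordering the bids: 19,000 (Willow), 38,000 (Cobalt), 58,000 (Talon), 59,000 (Ember), 64,000 (Onyx), …
Lowest 3: Willow, Cobalt, Talon.
Pike does not win → $0.

Pike is paid $0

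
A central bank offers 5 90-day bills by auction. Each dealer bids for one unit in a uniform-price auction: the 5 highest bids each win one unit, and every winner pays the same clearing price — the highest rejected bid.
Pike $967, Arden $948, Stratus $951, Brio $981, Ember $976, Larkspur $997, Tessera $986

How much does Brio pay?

Brio pays $951

Sorting: 997 (Larkspur), 986 (Tessera), 981 (Brio), 976 (Ember), 967 (Pike), 951 (Stratus), 948 (Arden)
The 5 highest are Larkspur, Tessera, Brio, Ember, Pike.
Highest unsuccessful bid: $951 → clearing price.
Brio wins → pays $951.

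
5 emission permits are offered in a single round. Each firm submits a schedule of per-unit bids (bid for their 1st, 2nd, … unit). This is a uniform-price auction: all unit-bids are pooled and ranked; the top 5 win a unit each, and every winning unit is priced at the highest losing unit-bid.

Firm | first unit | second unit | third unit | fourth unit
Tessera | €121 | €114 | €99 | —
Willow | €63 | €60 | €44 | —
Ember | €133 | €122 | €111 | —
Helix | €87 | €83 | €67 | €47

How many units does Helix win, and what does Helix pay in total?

Helix: 0 units, pays €0

Merging the schedules and taking the best 5: 133 (Ember-1), 122 (Ember-2), 121 (Tessera-1), 114 (Tessera-2), 111 (Ember-3)
The (k+1)-th unit-bid is €99.
Helix wins 0 unit(s) at €99 each.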